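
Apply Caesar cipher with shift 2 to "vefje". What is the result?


Caesar cipher: shift "vefje" by 2
  'v' (pos 21) + 2 = pos 23 = 'x'
  'e' (pos 4) + 2 = pos 6 = 'g'
  'f' (pos 5) + 2 = pos 7 = 'h'
  'j' (pos 9) + 2 = pos 11 = 'l'
  'e' (pos 4) + 2 = pos 6 = 'g'
Result: xghlg

xghlg


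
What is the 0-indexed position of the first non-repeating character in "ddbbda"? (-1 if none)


Input: ddbbda
Character frequencies:
  'a': 1
  'b': 2
  'd': 3
Scanning left to right for freq == 1:
  Position 0 ('d'): freq=3, skip
  Position 1 ('d'): freq=3, skip
  Position 2 ('b'): freq=2, skip
  Position 3 ('b'): freq=2, skip
  Position 4 ('d'): freq=3, skip
  Position 5 ('a'): unique! => answer = 5

5


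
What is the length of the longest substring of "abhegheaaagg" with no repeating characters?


Input: "abhegheaaagg"
Sliding window (track last position of each char):
  Position 0 ('a'): window [0,0] length 1 -- new best
  Position 1 ('b'): window [0,1] length 2 -- new best
  Position 2 ('h'): window [0,2] length 3 -- new best
  Position 3 ('e'): window [0,3] length 4 -- new best
  Position 4 ('g'): window [0,4] length 5 -- new best
  Position 5 ('h'): repeat (last at 2), move window start to 3
  Position 5 ('h'): window [3,5] length 3
  Position 6 ('e'): repeat (last at 3), move window start to 4
  Position 6 ('e'): window [4,6] length 3
  Position 7 ('a'): window [4,7] length 4
  Position 8 ('a'): repeat (last at 7), move window start to 8
  Position 8 ('a'): window [8,8] length 1
  Position 9 ('a'): repeat (last at 8), move window start to 9
  Position 9 ('a'): window [9,9] length 1
  Position 10 ('g'): window [9,10] length 2
  Position 11 ('g'): repeat (last at 10), move window start to 11
  Position 11 ('g'): window [11,11] length 1
Longest substring with no repeats: "abheg" with length 5

5


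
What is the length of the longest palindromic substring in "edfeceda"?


Input: "edfeceda"
Checking substrings for palindromes:
  [3:6] "ece" (len 3) => palindrome
Longest palindromic substring: "ece" with length 3

3


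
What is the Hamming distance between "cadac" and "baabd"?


Comparing "cadac" and "baabd" position by position:
  Position 0: 'c' vs 'b' => differ
  Position 1: 'a' vs 'a' => same
  Position 2: 'd' vs 'a' => differ
  Position 3: 'a' vs 'b' => differ
  Position 4: 'c' vs 'd' => differ
Total differences (Hamming distance): 4

4


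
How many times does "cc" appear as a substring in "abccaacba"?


Searching for "cc" in "abccaacba"
Scanning each position:
  Position 0: "ab" => no
  Position 1: "bc" => no
  Position 2: "cc" => MATCH
  Position 3: "ca" => no
  Position 4: "aa" => no
  Position 5: "ac" => no
  Position 6: "cb" => no
  Position 7: "ba" => no
Total occurrences: 1

1


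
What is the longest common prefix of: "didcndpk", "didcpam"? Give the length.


Words: didcndpk, didcpam
  Position 0: all 'd' => match
  Position 1: all 'i' => match
  Position 2: all 'd' => match
  Position 3: all 'c' => match
  Position 4: ('n', 'p') => mismatch, stop
LCP = "didc" (length 4)

4


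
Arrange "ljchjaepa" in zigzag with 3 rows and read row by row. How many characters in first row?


Zigzag "ljchjaepa" into 3 rows:
Placing characters:
  'l' => row 0
  'j' => row 1
  'c' => row 2
  'h' => row 1
  'j' => row 0
  'a' => row 1
  'e' => row 2
  'p' => row 1
  'a' => row 0
Rows:
  Row 0: "lja"
  Row 1: "jhap"
  Row 2: "ce"
First row length: 3

3


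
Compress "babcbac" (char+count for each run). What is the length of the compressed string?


Input: babcbac
Runs:
  'b' x 1 => "b1"
  'a' x 1 => "a1"
  'b' x 1 => "b1"
  'c' x 1 => "c1"
  'b' x 1 => "b1"
  'a' x 1 => "a1"
  'c' x 1 => "c1"
Compressed: "b1a1b1c1b1a1c1"
Compressed length: 14

14


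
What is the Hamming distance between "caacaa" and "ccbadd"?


Comparing "caacaa" and "ccbadd" position by position:
  Position 0: 'c' vs 'c' => same
  Position 1: 'a' vs 'c' => differ
  Position 2: 'a' vs 'b' => differ
  Position 3: 'c' vs 'a' => differ
  Position 4: 'a' vs 'd' => differ
  Position 5: 'a' vs 'd' => differ
Total differences (Hamming distance): 5

5


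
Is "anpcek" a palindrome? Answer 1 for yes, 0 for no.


Input: anpcek
Reversed: kecpna
  Compare pos 0 ('a') with pos 5 ('k'): MISMATCH
  Compare pos 1 ('n') with pos 4 ('e'): MISMATCH
  Compare pos 2 ('p') with pos 3 ('c'): MISMATCH
Result: not a palindrome

0


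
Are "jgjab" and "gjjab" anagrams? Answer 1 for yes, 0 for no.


Strings: "jgjab", "gjjab"
Sorted first:  abgjj
Sorted second: abgjj
Sorted forms match => anagrams

1


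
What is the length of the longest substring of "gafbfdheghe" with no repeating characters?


Input: "gafbfdheghe"
Sliding window (track last position of each char):
  Position 0 ('g'): window [0,0] length 1 -- new best
  Position 1 ('a'): window [0,1] length 2 -- new best
  Position 2 ('f'): window [0,2] length 3 -- new best
  Position 3 ('b'): window [0,3] length 4 -- new best
  Position 4 ('f'): repeat (last at 2), move window start to 3
  Position 4 ('f'): window [3,4] length 2
  Position 5 ('d'): window [3,5] length 3
  Position 6 ('h'): window [3,6] length 4
  Position 7 ('e'): window [3,7] length 5 -- new best
  Position 8 ('g'): window [3,8] length 6 -- new best
  Position 9 ('h'): repeat (last at 6), move window start to 7
  Position 9 ('h'): window [7,9] length 3
  Position 10 ('e'): repeat (last at 7), move window start to 8
  Position 10 ('e'): window [8,10] length 3
Longest substring with no repeats: "bfdheg" with length 6

6


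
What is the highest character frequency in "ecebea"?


Input: ecebea
Character counts:
  'a': 1
  'b': 1
  'c': 1
  'e': 3
Maximum frequency: 3

3


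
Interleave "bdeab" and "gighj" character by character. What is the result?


Interleaving "bdeab" and "gighj":
  Position 0: 'b' from first, 'g' from second => "bg"
  Position 1: 'd' from first, 'i' from second => "di"
  Position 2: 'e' from first, 'g' from second => "eg"
  Position 3: 'a' from first, 'h' from second => "ah"
  Position 4: 'b' from first, 'j' from second => "bj"
Result: bgdiegahbj

bgdiegahbj


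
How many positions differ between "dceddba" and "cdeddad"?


Comparing "dceddba" and "cdeddad" position by position:
  Position 0: 'd' vs 'c' => DIFFER
  Position 1: 'c' vs 'd' => DIFFER
  Position 2: 'e' vs 'e' => same
  Position 3: 'd' vs 'd' => same
  Position 4: 'd' vs 'd' => same
  Position 5: 'b' vs 'a' => DIFFER
  Position 6: 'a' vs 'd' => DIFFER
Positions that differ: 4

4


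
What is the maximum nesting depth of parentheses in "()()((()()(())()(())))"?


Input: "()()((()()(())()(())))"
Tracking depth:
  Position 0 '(': depth becomes 1
  Position 1 ')': depth becomes 0
  Position 2 '(': depth becomes 1
  Position 3 ')': depth becomes 0
  Position 4 '(': depth becomes 1
  Position 5 '(': depth becomes 2
  Position 6 '(': depth becomes 3
  Position 7 ')': depth becomes 2
  Position 8 '(': depth becomes 3
  Position 9 ')': depth becomes 2
  Position 10 '(': depth becomes 3
  Position 11 '(': depth becomes 4
  Position 12 ')': depth becomes 3
  Position 13 ')': depth becomes 2
  Position 14 '(': depth becomes 3
  Position 15 ')': depth becomes 2
  Position 16 '(': depth becomes 3
  Position 17 '(': depth becomes 4
  Position 18 ')': depth becomes 3
  Position 19 ')': depth becomes 2
  Position 20 ')': depth becomes 1
  Position 21 ')': depth becomes 0
Maximum depth reached: 4

4


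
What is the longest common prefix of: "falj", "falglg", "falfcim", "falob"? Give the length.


Words: falj, falglg, falfcim, falob
  Position 0: all 'f' => match
  Position 1: all 'a' => match
  Position 2: all 'l' => match
  Position 3: ('j', 'g', 'f', 'o') => mismatch, stop
LCP = "fal" (length 3)

3


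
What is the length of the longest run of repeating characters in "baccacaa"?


Input: "baccacaa"
Scanning for longest run:
  Position 1 ('a'): new char, reset run to 1
  Position 2 ('c'): new char, reset run to 1
  Position 3 ('c'): continues run of 'c', length=2
  Position 4 ('a'): new char, reset run to 1
  Position 5 ('c'): new char, reset run to 1
  Position 6 ('a'): new char, reset run to 1
  Position 7 ('a'): continues run of 'a', length=2
Longest run: 'c' with length 2

2


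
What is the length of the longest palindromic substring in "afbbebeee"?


Input: "afbbebeee"
Checking substrings for palindromes:
  [3:6] "beb" (len 3) => palindrome
  [4:7] "ebe" (len 3) => palindrome
  [6:9] "eee" (len 3) => palindrome
  [2:4] "bb" (len 2) => palindrome
  [6:8] "ee" (len 2) => palindrome
  [7:9] "ee" (len 2) => palindrome
Longest palindromic substring: "beb" with length 3

3


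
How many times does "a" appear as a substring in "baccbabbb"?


Searching for "a" in "baccbabbb"
Scanning each position:
  Position 0: "b" => no
  Position 1: "a" => MATCH
  Position 2: "c" => no
  Position 3: "c" => no
  Position 4: "b" => no
  Position 5: "a" => MATCH
  Position 6: "b" => no
  Position 7: "b" => no
  Position 8: "b" => no
Total occurrences: 2

2


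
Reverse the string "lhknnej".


Input: lhknnej
Reading characters right to left:
  Position 6: 'j'
  Position 5: 'e'
  Position 4: 'n'
  Position 3: 'n'
  Position 2: 'k'
  Position 1: 'h'
  Position 0: 'l'
Reversed: jennkhl

jennkhl


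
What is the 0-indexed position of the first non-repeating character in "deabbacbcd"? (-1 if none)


Input: deabbacbcd
Character frequencies:
  'a': 2
  'b': 3
  'c': 2
  'd': 2
  'e': 1
Scanning left to right for freq == 1:
  Position 0 ('d'): freq=2, skip
  Position 1 ('e'): unique! => answer = 1

1


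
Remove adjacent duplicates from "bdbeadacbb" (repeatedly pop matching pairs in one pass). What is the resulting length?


Input: bdbeadacbb
Stack-based adjacent duplicate removal:
  Read 'b': push. Stack: b
  Read 'd': push. Stack: bd
  Read 'b': push. Stack: bdb
  Read 'e': push. Stack: bdbe
  Read 'a': push. Stack: bdbea
  Read 'd': push. Stack: bdbead
  Read 'a': push. Stack: bdbeada
  Read 'c': push. Stack: bdbeadac
  Read 'b': push. Stack: bdbeadacb
  Read 'b': matches stack top 'b' => pop. Stack: bdbeadac
Final stack: "bdbeadac" (length 8)

8


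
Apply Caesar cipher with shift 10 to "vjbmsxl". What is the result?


Caesar cipher: shift "vjbmsxl" by 10
  'v' (pos 21) + 10 = pos 5 = 'f'
  'j' (pos 9) + 10 = pos 19 = 't'
  'b' (pos 1) + 10 = pos 11 = 'l'
  'm' (pos 12) + 10 = pos 22 = 'w'
  's' (pos 18) + 10 = pos 2 = 'c'
  'x' (pos 23) + 10 = pos 7 = 'h'
  'l' (pos 11) + 10 = pos 21 = 'v'
Result: ftlwchv

ftlwchv


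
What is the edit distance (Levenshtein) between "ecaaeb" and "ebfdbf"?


Computing edit distance: "ecaaeb" -> "ebfdbf"
DP table:
           e    b    f    d    b    f
      0    1    2    3    4    5    6
  e   1    0    1    2    3    4    5
  c   2    1    1    2    3    4    5
  a   3    2    2    2    3    4    5
  a   4    3    3    3    3    4    5
  e   5    4    4    4    4    4    5
  b   6    5    4    5    5    4    5
Edit distance = dp[6][6] = 5

5


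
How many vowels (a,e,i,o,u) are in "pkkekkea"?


Input: pkkekkea
Checking each character:
  'p' at position 0: consonant
  'k' at position 1: consonant
  'k' at position 2: consonant
  'e' at position 3: vowel (running total: 1)
  'k' at position 4: consonant
  'k' at position 5: consonant
  'e' at position 6: vowel (running total: 2)
  'a' at position 7: vowel (running total: 3)
Total vowels: 3

3


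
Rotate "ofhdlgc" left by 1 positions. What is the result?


Input: "ofhdlgc", rotate left by 1
First 1 characters: "o"
Remaining characters: "fhdlgc"
Concatenate remaining + first: "fhdlgc" + "o" = "fhdlgco"

fhdlgco


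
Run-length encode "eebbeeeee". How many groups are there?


Input: eebbeeeee
Scanning for consecutive runs:
  Group 1: 'e' x 2 (positions 0-1)
  Group 2: 'b' x 2 (positions 2-3)
  Group 3: 'e' x 5 (positions 4-8)
Total groups: 3

3


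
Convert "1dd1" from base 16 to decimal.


Input: "1dd1" in base 16
Positional expansion:
  Digit '1' (value 1) x 16^3 = 4096
  Digit 'd' (value 13) x 16^2 = 3328
  Digit 'd' (value 13) x 16^1 = 208
  Digit '1' (value 1) x 16^0 = 1
Sum = 7633

7633


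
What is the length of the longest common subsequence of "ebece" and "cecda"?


LCS of "ebece" and "cecda"
DP table:
           c    e    c    d    a
      0    0    0    0    0    0
  e   0    0    1    1    1    1
  b   0    0    1    1    1    1
  e   0    0    1    1    1    1
  c   0    1    1    2    2    2
  e   0    1    2    2    2    2
LCS length = dp[5][5] = 2

2


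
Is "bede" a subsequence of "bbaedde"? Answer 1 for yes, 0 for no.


Check if "bede" is a subsequence of "bbaedde"
Greedy scan:
  Position 0 ('b'): matches sub[0] = 'b'
  Position 1 ('b'): no match needed
  Position 2 ('a'): no match needed
  Position 3 ('e'): matches sub[1] = 'e'
  Position 4 ('d'): matches sub[2] = 'd'
  Position 5 ('d'): no match needed
  Position 6 ('e'): matches sub[3] = 'e'
All 4 characters matched => is a subsequence

1


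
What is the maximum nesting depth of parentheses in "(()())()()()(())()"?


Input: "(()())()()()(())()"
Tracking depth:
  Position 0 '(': depth becomes 1
  Position 1 '(': depth becomes 2
  Position 2 ')': depth becomes 1
  Position 3 '(': depth becomes 2
  Position 4 ')': depth becomes 1
  Position 5 ')': depth becomes 0
  Position 6 '(': depth becomes 1
  Position 7 ')': depth becomes 0
  Position 8 '(': depth becomes 1
  Position 9 ')': depth becomes 0
  Position 10 '(': depth becomes 1
  Position 11 ')': depth becomes 0
  Position 12 '(': depth becomes 1
  Position 13 '(': depth becomes 2
  Position 14 ')': depth becomes 1
  Position 15 ')': depth becomes 0
  Position 16 '(': depth becomes 1
  Position 17 ')': depth becomes 0
Maximum depth reached: 2

2


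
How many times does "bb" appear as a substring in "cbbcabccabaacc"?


Searching for "bb" in "cbbcabccabaacc"
Scanning each position:
  Position 0: "cb" => no
  Position 1: "bb" => MATCH
  Position 2: "bc" => no
  Position 3: "ca" => no
  Position 4: "ab" => no
  Position 5: "bc" => no
  Position 6: "cc" => no
  Position 7: "ca" => no
  Position 8: "ab" => no
  Position 9: "ba" => no
  Position 10: "aa" => no
  Position 11: "ac" => no
  Position 12: "cc" => no
Total occurrences: 1

1


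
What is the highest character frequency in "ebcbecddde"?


Input: ebcbecddde
Character counts:
  'b': 2
  'c': 2
  'd': 3
  'e': 3
Maximum frequency: 3

3


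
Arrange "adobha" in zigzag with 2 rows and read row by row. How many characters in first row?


Zigzag "adobha" into 2 rows:
Placing characters:
  'a' => row 0
  'd' => row 1
  'o' => row 0
  'b' => row 1
  'h' => row 0
  'a' => row 1
Rows:
  Row 0: "aoh"
  Row 1: "dba"
First row length: 3

3


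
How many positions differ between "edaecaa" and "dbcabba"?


Comparing "edaecaa" and "dbcabba" position by position:
  Position 0: 'e' vs 'd' => DIFFER
  Position 1: 'd' vs 'b' => DIFFER
  Position 2: 'a' vs 'c' => DIFFER
  Position 3: 'e' vs 'a' => DIFFER
  Position 4: 'c' vs 'b' => DIFFER
  Position 5: 'a' vs 'b' => DIFFER
  Position 6: 'a' vs 'a' => same
Positions that differ: 6

6


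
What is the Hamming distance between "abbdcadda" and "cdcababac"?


Comparing "abbdcadda" and "cdcababac" position by position:
  Position 0: 'a' vs 'c' => differ
  Position 1: 'b' vs 'd' => differ
  Position 2: 'b' vs 'c' => differ
  Position 3: 'd' vs 'a' => differ
  Position 4: 'c' vs 'b' => differ
  Position 5: 'a' vs 'a' => same
  Position 6: 'd' vs 'b' => differ
  Position 7: 'd' vs 'a' => differ
  Position 8: 'a' vs 'c' => differ
Total differences (Hamming distance): 8

8


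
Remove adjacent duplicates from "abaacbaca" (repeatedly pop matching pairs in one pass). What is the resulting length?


Input: abaacbaca
Stack-based adjacent duplicate removal:
  Read 'a': push. Stack: a
  Read 'b': push. Stack: ab
  Read 'a': push. Stack: aba
  Read 'a': matches stack top 'a' => pop. Stack: ab
  Read 'c': push. Stack: abc
  Read 'b': push. Stack: abcb
  Read 'a': push. Stack: abcba
  Read 'c': push. Stack: abcbac
  Read 'a': push. Stack: abcbaca
Final stack: "abcbaca" (length 7)

7


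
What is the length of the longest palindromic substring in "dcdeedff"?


Input: "dcdeedff"
Checking substrings for palindromes:
  [2:6] "deed" (len 4) => palindrome
  [0:3] "dcd" (len 3) => palindrome
  [3:5] "ee" (len 2) => palindrome
  [6:8] "ff" (len 2) => palindrome
Longest palindromic substring: "deed" with length 4

4


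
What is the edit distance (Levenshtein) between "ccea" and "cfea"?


Computing edit distance: "ccea" -> "cfea"
DP table:
           c    f    e    a
      0    1    2    3    4
  c   1    0    1    2    3
  c   2    1    1    2    3
  e   3    2    2    1    2
  a   4    3    3    2    1
Edit distance = dp[4][4] = 1

1


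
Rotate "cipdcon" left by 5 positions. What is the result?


Input: "cipdcon", rotate left by 5
First 5 characters: "cipdc"
Remaining characters: "on"
Concatenate remaining + first: "on" + "cipdc" = "oncipdc"

oncipdc


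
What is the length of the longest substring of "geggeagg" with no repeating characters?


Input: "geggeagg"
Sliding window (track last position of each char):
  Position 0 ('g'): window [0,0] length 1 -- new best
  Position 1 ('e'): window [0,1] length 2 -- new best
  Position 2 ('g'): repeat (last at 0), move window start to 1
  Position 2 ('g'): window [1,2] length 2
  Position 3 ('g'): repeat (last at 2), move window start to 3
  Position 3 ('g'): window [3,3] length 1
  Position 4 ('e'): window [3,4] length 2
  Position 5 ('a'): window [3,5] length 3 -- new best
  Position 6 ('g'): repeat (last at 3), move window start to 4
  Position 6 ('g'): window [4,6] length 3
  Position 7 ('g'): repeat (last at 6), move window start to 7
  Position 7 ('g'): window [7,7] length 1
Longest substring with no repeats: "gea" with length 3

3


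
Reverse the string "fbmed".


Input: fbmed
Reading characters right to left:
  Position 4: 'd'
  Position 3: 'e'
  Position 2: 'm'
  Position 1: 'b'
  Position 0: 'f'
Reversed: dembf

dembf


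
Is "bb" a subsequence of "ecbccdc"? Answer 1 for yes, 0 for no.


Check if "bb" is a subsequence of "ecbccdc"
Greedy scan:
  Position 0 ('e'): no match needed
  Position 1 ('c'): no match needed
  Position 2 ('b'): matches sub[0] = 'b'
  Position 3 ('c'): no match needed
  Position 4 ('c'): no match needed
  Position 5 ('d'): no match needed
  Position 6 ('c'): no match needed
Only matched 1/2 characters => not a subsequence

0


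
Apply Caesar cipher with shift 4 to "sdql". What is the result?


Caesar cipher: shift "sdql" by 4
  's' (pos 18) + 4 = pos 22 = 'w'
  'd' (pos 3) + 4 = pos 7 = 'h'
  'q' (pos 16) + 4 = pos 20 = 'u'
  'l' (pos 11) + 4 = pos 15 = 'p'
Result: whup

whup


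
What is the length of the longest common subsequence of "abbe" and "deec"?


LCS of "abbe" and "deec"
DP table:
           d    e    e    c
      0    0    0    0    0
  a   0    0    0    0    0
  b   0    0    0    0    0
  b   0    0    0    0    0
  e   0    0    1    1    1
LCS length = dp[4][4] = 1

1


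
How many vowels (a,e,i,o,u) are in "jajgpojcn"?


Input: jajgpojcn
Checking each character:
  'j' at position 0: consonant
  'a' at position 1: vowel (running total: 1)
  'j' at position 2: consonant
  'g' at position 3: consonant
  'p' at position 4: consonant
  'o' at position 5: vowel (running total: 2)
  'j' at position 6: consonant
  'c' at position 7: consonant
  'n' at position 8: consonant
Total vowels: 2

2


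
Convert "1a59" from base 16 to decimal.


Input: "1a59" in base 16
Positional expansion:
  Digit '1' (value 1) x 16^3 = 4096
  Digit 'a' (value 10) x 16^2 = 2560
  Digit '5' (value 5) x 16^1 = 80
  Digit '9' (value 9) x 16^0 = 9
Sum = 6745

6745


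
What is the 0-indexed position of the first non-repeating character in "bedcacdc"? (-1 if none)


Input: bedcacdc
Character frequencies:
  'a': 1
  'b': 1
  'c': 3
  'd': 2
  'e': 1
Scanning left to right for freq == 1:
  Position 0 ('b'): unique! => answer = 0

0


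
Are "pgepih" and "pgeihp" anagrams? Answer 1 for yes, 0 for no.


Strings: "pgepih", "pgeihp"
Sorted first:  eghipp
Sorted second: eghipp
Sorted forms match => anagrams

1


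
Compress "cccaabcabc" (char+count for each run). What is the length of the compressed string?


Input: cccaabcabc
Runs:
  'c' x 3 => "c3"
  'a' x 2 => "a2"
  'b' x 1 => "b1"
  'c' x 1 => "c1"
  'a' x 1 => "a1"
  'b' x 1 => "b1"
  'c' x 1 => "c1"
Compressed: "c3a2b1c1a1b1c1"
Compressed length: 14

14


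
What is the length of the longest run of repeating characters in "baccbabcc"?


Input: "baccbabcc"
Scanning for longest run:
  Position 1 ('a'): new char, reset run to 1
  Position 2 ('c'): new char, reset run to 1
  Position 3 ('c'): continues run of 'c', length=2
  Position 4 ('b'): new char, reset run to 1
  Position 5 ('a'): new char, reset run to 1
  Position 6 ('b'): new char, reset run to 1
  Position 7 ('c'): new char, reset run to 1
  Position 8 ('c'): continues run of 'c', length=2
Longest run: 'c' with length 2

2


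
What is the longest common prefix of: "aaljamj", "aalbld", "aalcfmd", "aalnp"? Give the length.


Words: aaljamj, aalbld, aalcfmd, aalnp
  Position 0: all 'a' => match
  Position 1: all 'a' => match
  Position 2: all 'l' => match
  Position 3: ('j', 'b', 'c', 'n') => mismatch, stop
LCP = "aal" (length 3)

3


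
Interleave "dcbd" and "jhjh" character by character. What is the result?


Interleaving "dcbd" and "jhjh":
  Position 0: 'd' from first, 'j' from second => "dj"
  Position 1: 'c' from first, 'h' from second => "ch"
  Position 2: 'b' from first, 'j' from second => "bj"
  Position 3: 'd' from first, 'h' from second => "dh"
Result: djchbjdh

djchbjdh


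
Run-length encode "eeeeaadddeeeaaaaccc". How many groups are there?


Input: eeeeaadddeeeaaaaccc
Scanning for consecutive runs:
  Group 1: 'e' x 4 (positions 0-3)
  Group 2: 'a' x 2 (positions 4-5)
  Group 3: 'd' x 3 (positions 6-8)
  Group 4: 'e' x 3 (positions 9-11)
  Group 5: 'a' x 4 (positions 12-15)
  Group 6: 'c' x 3 (positions 16-18)
Total groups: 6

6


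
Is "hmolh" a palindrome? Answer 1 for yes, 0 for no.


Input: hmolh
Reversed: hlomh
  Compare pos 0 ('h') with pos 4 ('h'): match
  Compare pos 1 ('m') with pos 3 ('l'): MISMATCH
Result: not a palindrome

0


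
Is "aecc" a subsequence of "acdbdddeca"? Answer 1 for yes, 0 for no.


Check if "aecc" is a subsequence of "acdbdddeca"
Greedy scan:
  Position 0 ('a'): matches sub[0] = 'a'
  Position 1 ('c'): no match needed
  Position 2 ('d'): no match needed
  Position 3 ('b'): no match needed
  Position 4 ('d'): no match needed
  Position 5 ('d'): no match needed
  Position 6 ('d'): no match needed
  Position 7 ('e'): matches sub[1] = 'e'
  Position 8 ('c'): matches sub[2] = 'c'
  Position 9 ('a'): no match needed
Only matched 3/4 characters => not a subsequence

0


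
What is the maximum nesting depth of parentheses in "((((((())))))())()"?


Input: "((((((())))))())()"
Tracking depth:
  Position 0 '(': depth becomes 1
  Position 1 '(': depth becomes 2
  Position 2 '(': depth becomes 3
  Position 3 '(': depth becomes 4
  Position 4 '(': depth becomes 5
  Position 5 '(': depth becomes 6
  Position 6 '(': depth becomes 7
  Position 7 ')': depth becomes 6
  Position 8 ')': depth becomes 5
  Position 9 ')': depth becomes 4
  Position 10 ')': depth becomes 3
  Position 11 ')': depth becomes 2
  Position 12 ')': depth becomes 1
  Position 13 '(': depth becomes 2
  Position 14 ')': depth becomes 1
  Position 15 ')': depth becomes 0
  Position 16 '(': depth becomes 1
  Position 17 ')': depth becomes 0
Maximum depth reached: 7

7


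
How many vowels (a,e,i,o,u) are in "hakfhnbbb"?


Input: hakfhnbbb
Checking each character:
  'h' at position 0: consonant
  'a' at position 1: vowel (running total: 1)
  'k' at position 2: consonant
  'f' at position 3: consonant
  'h' at position 4: consonant
  'n' at position 5: consonant
  'b' at position 6: consonant
  'b' at position 7: consonant
  'b' at position 8: consonant
Total vowels: 1

1


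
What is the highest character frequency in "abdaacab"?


Input: abdaacab
Character counts:
  'a': 4
  'b': 2
  'c': 1
  'd': 1
Maximum frequency: 4

4


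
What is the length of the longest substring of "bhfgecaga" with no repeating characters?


Input: "bhfgecaga"
Sliding window (track last position of each char):
  Position 0 ('b'): window [0,0] length 1 -- new best
  Position 1 ('h'): window [0,1] length 2 -- new best
  Position 2 ('f'): window [0,2] length 3 -- new best
  Position 3 ('g'): window [0,3] length 4 -- new best
  Position 4 ('e'): window [0,4] length 5 -- new best
  Position 5 ('c'): window [0,5] length 6 -- new best
  Position 6 ('a'): window [0,6] length 7 -- new best
  Position 7 ('g'): repeat (last at 3), move window start to 4
  Position 7 ('g'): window [4,7] length 4
  Position 8 ('a'): repeat (last at 6), move window start to 7
  Position 8 ('a'): window [7,8] length 2
Longest substring with no repeats: "bhfgeca" with length 7

7


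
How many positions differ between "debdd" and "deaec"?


Comparing "debdd" and "deaec" position by position:
  Position 0: 'd' vs 'd' => same
  Position 1: 'e' vs 'e' => same
  Position 2: 'b' vs 'a' => DIFFER
  Position 3: 'd' vs 'e' => DIFFER
  Position 4: 'd' vs 'c' => DIFFER
Positions that differ: 3

3


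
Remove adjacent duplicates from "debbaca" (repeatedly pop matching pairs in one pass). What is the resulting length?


Input: debbaca
Stack-based adjacent duplicate removal:
  Read 'd': push. Stack: d
  Read 'e': push. Stack: de
  Read 'b': push. Stack: deb
  Read 'b': matches stack top 'b' => pop. Stack: de
  Read 'a': push. Stack: dea
  Read 'c': push. Stack: deac
  Read 'a': push. Stack: deaca
Final stack: "deaca" (length 5)

5


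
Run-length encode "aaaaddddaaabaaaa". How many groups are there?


Input: aaaaddddaaabaaaa
Scanning for consecutive runs:
  Group 1: 'a' x 4 (positions 0-3)
  Group 2: 'd' x 4 (positions 4-7)
  Group 3: 'a' x 3 (positions 8-10)
  Group 4: 'b' x 1 (positions 11-11)
  Group 5: 'a' x 4 (positions 12-15)
Total groups: 5

5


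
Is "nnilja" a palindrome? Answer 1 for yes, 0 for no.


Input: nnilja
Reversed: ajlinn
  Compare pos 0 ('n') with pos 5 ('a'): MISMATCH
  Compare pos 1 ('n') with pos 4 ('j'): MISMATCH
  Compare pos 2 ('i') with pos 3 ('l'): MISMATCH
Result: not a palindrome

0


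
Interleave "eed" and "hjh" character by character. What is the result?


Interleaving "eed" and "hjh":
  Position 0: 'e' from first, 'h' from second => "eh"
  Position 1: 'e' from first, 'j' from second => "ej"
  Position 2: 'd' from first, 'h' from second => "dh"
Result: ehejdh

ehejdh


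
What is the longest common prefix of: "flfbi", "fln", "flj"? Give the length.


Words: flfbi, fln, flj
  Position 0: all 'f' => match
  Position 1: all 'l' => match
  Position 2: ('f', 'n', 'j') => mismatch, stop
LCP = "fl" (length 2)

2


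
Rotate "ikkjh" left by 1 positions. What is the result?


Input: "ikkjh", rotate left by 1
First 1 characters: "i"
Remaining characters: "kkjh"
Concatenate remaining + first: "kkjh" + "i" = "kkjhi"

kkjhi


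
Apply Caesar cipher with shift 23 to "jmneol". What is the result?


Caesar cipher: shift "jmneol" by 23
  'j' (pos 9) + 23 = pos 6 = 'g'
  'm' (pos 12) + 23 = pos 9 = 'j'
  'n' (pos 13) + 23 = pos 10 = 'k'
  'e' (pos 4) + 23 = pos 1 = 'b'
  'o' (pos 14) + 23 = pos 11 = 'l'
  'l' (pos 11) + 23 = pos 8 = 'i'
Result: gjkbli

gjkbli


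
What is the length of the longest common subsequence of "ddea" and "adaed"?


LCS of "ddea" and "adaed"
DP table:
           a    d    a    e    d
      0    0    0    0    0    0
  d   0    0    1    1    1    1
  d   0    0    1    1    1    2
  e   0    0    1    1    2    2
  a   0    1    1    2    2    2
LCS length = dp[4][5] = 2

2


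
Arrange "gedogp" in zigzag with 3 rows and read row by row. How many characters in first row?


Zigzag "gedogp" into 3 rows:
Placing characters:
  'g' => row 0
  'e' => row 1
  'd' => row 2
  'o' => row 1
  'g' => row 0
  'p' => row 1
Rows:
  Row 0: "gg"
  Row 1: "eop"
  Row 2: "d"
First row length: 2

2


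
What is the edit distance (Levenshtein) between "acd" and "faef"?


Computing edit distance: "acd" -> "faef"
DP table:
           f    a    e    f
      0    1    2    3    4
  a   1    1    1    2    3
  c   2    2    2    2    3
  d   3    3    3    3    3
Edit distance = dp[3][4] = 3

3


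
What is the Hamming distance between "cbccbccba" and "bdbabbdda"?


Comparing "cbccbccba" and "bdbabbdda" position by position:
  Position 0: 'c' vs 'b' => differ
  Position 1: 'b' vs 'd' => differ
  Position 2: 'c' vs 'b' => differ
  Position 3: 'c' vs 'a' => differ
  Position 4: 'b' vs 'b' => same
  Position 5: 'c' vs 'b' => differ
  Position 6: 'c' vs 'd' => differ
  Position 7: 'b' vs 'd' => differ
  Position 8: 'a' vs 'a' => same
Total differences (Hamming distance): 7

7


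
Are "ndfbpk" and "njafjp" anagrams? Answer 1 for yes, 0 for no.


Strings: "ndfbpk", "njafjp"
Sorted first:  bdfknp
Sorted second: afjjnp
Differ at position 0: 'b' vs 'a' => not anagrams

0


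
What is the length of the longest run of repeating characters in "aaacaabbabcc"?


Input: "aaacaabbabcc"
Scanning for longest run:
  Position 1 ('a'): continues run of 'a', length=2
  Position 2 ('a'): continues run of 'a', length=3
  Position 3 ('c'): new char, reset run to 1
  Position 4 ('a'): new char, reset run to 1
  Position 5 ('a'): continues run of 'a', length=2
  Position 6 ('b'): new char, reset run to 1
  Position 7 ('b'): continues run of 'b', length=2
  Position 8 ('a'): new char, reset run to 1
  Position 9 ('b'): new char, reset run to 1
  Position 10 ('c'): new char, reset run to 1
  Position 11 ('c'): continues run of 'c', length=2
Longest run: 'a' with length 3

3


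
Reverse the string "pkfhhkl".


Input: pkfhhkl
Reading characters right to left:
  Position 6: 'l'
  Position 5: 'k'
  Position 4: 'h'
  Position 3: 'h'
  Position 2: 'f'
  Position 1: 'k'
  Position 0: 'p'
Reversed: lkhhfkp

lkhhfkp


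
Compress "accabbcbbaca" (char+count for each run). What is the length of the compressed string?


Input: accabbcbbaca
Runs:
  'a' x 1 => "a1"
  'c' x 2 => "c2"
  'a' x 1 => "a1"
  'b' x 2 => "b2"
  'c' x 1 => "c1"
  'b' x 2 => "b2"
  'a' x 1 => "a1"
  'c' x 1 => "c1"
  'a' x 1 => "a1"
Compressed: "a1c2a1b2c1b2a1c1a1"
Compressed length: 18

18


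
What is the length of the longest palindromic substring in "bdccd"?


Input: "bdccd"
Checking substrings for palindromes:
  [1:5] "dccd" (len 4) => palindrome
  [2:4] "cc" (len 2) => palindrome
Longest palindromic substring: "dccd" with length 4

4


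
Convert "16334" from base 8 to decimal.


Input: "16334" in base 8
Positional expansion:
  Digit '1' (value 1) x 8^4 = 4096
  Digit '6' (value 6) x 8^3 = 3072
  Digit '3' (value 3) x 8^2 = 192
  Digit '3' (value 3) x 8^1 = 24
  Digit '4' (value 4) x 8^0 = 4
Sum = 7388

7388


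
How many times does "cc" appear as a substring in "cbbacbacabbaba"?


Searching for "cc" in "cbbacbacabbaba"
Scanning each position:
  Position 0: "cb" => no
  Position 1: "bb" => no
  Position 2: "ba" => no
  Position 3: "ac" => no
  Position 4: "cb" => no
  Position 5: "ba" => no
  Position 6: "ac" => no
  Position 7: "ca" => no
  Position 8: "ab" => no
  Position 9: "bb" => no
  Position 10: "ba" => no
  Position 11: "ab" => no
  Position 12: "ba" => no
Total occurrences: 0

0


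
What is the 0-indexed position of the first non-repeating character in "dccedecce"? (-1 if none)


Input: dccedecce
Character frequencies:
  'c': 4
  'd': 2
  'e': 3
Scanning left to right for freq == 1:
  Position 0 ('d'): freq=2, skip
  Position 1 ('c'): freq=4, skip
  Position 2 ('c'): freq=4, skip
  Position 3 ('e'): freq=3, skip
  Position 4 ('d'): freq=2, skip
  Position 5 ('e'): freq=3, skip
  Position 6 ('c'): freq=4, skip
  Position 7 ('c'): freq=4, skip
  Position 8 ('e'): freq=3, skip
  No unique character found => answer = -1

-1


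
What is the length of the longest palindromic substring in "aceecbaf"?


Input: "aceecbaf"
Checking substrings for palindromes:
  [1:5] "ceec" (len 4) => palindrome
  [2:4] "ee" (len 2) => palindrome
Longest palindromic substring: "ceec" with length 4

4


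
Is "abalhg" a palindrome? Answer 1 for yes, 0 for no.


Input: abalhg
Reversed: ghlaba
  Compare pos 0 ('a') with pos 5 ('g'): MISMATCH
  Compare pos 1 ('b') with pos 4 ('h'): MISMATCH
  Compare pos 2 ('a') with pos 3 ('l'): MISMATCH
Result: not a palindrome

0


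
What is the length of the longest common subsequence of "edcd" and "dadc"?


LCS of "edcd" and "dadc"
DP table:
           d    a    d    c
      0    0    0    0    0
  e   0    0    0    0    0
  d   0    1    1    1    1
  c   0    1    1    1    2
  d   0    1    1    2    2
LCS length = dp[4][4] = 2

2


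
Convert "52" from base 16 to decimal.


Input: "52" in base 16
Positional expansion:
  Digit '5' (value 5) x 16^1 = 80
  Digit '2' (value 2) x 16^0 = 2
Sum = 82

82


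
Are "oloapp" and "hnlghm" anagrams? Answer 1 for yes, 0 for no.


Strings: "oloapp", "hnlghm"
Sorted first:  aloopp
Sorted second: ghhlmn
Differ at position 0: 'a' vs 'g' => not anagrams

0


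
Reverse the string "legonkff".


Input: legonkff
Reading characters right to left:
  Position 7: 'f'
  Position 6: 'f'
  Position 5: 'k'
  Position 4: 'n'
  Position 3: 'o'
  Position 2: 'g'
  Position 1: 'e'
  Position 0: 'l'
Reversed: ffknogel

ffknogel


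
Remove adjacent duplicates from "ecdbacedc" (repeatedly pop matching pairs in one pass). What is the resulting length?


Input: ecdbacedc
Stack-based adjacent duplicate removal:
  Read 'e': push. Stack: e
  Read 'c': push. Stack: ec
  Read 'd': push. Stack: ecd
  Read 'b': push. Stack: ecdb
  Read 'a': push. Stack: ecdba
  Read 'c': push. Stack: ecdbac
  Read 'e': push. Stack: ecdbace
  Read 'd': push. Stack: ecdbaced
  Read 'c': push. Stack: ecdbacedc
Final stack: "ecdbacedc" (length 9)

9


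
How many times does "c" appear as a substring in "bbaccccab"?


Searching for "c" in "bbaccccab"
Scanning each position:
  Position 0: "b" => no
  Position 1: "b" => no
  Position 2: "a" => no
  Position 3: "c" => MATCH
  Position 4: "c" => MATCH
  Position 5: "c" => MATCH
  Position 6: "c" => MATCH
  Position 7: "a" => no
  Position 8: "b" => no
Total occurrences: 4

4


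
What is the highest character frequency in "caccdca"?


Input: caccdca
Character counts:
  'a': 2
  'c': 4
  'd': 1
Maximum frequency: 4

4


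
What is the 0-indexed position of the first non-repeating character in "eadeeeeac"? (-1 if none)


Input: eadeeeeac
Character frequencies:
  'a': 2
  'c': 1
  'd': 1
  'e': 5
Scanning left to right for freq == 1:
  Position 0 ('e'): freq=5, skip
  Position 1 ('a'): freq=2, skip
  Position 2 ('d'): unique! => answer = 2

2


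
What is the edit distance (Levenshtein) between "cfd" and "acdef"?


Computing edit distance: "cfd" -> "acdef"
DP table:
           a    c    d    e    f
      0    1    2    3    4    5
  c   1    1    1    2    3    4
  f   2    2    2    2    3    3
  d   3    3    3    2    3    4
Edit distance = dp[3][5] = 4

4


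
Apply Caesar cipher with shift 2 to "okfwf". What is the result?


Caesar cipher: shift "okfwf" by 2
  'o' (pos 14) + 2 = pos 16 = 'q'
  'k' (pos 10) + 2 = pos 12 = 'm'
  'f' (pos 5) + 2 = pos 7 = 'h'
  'w' (pos 22) + 2 = pos 24 = 'y'
  'f' (pos 5) + 2 = pos 7 = 'h'
Result: qmhyh

qmhyh


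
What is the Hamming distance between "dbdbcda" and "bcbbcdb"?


Comparing "dbdbcda" and "bcbbcdb" position by position:
  Position 0: 'd' vs 'b' => differ
  Position 1: 'b' vs 'c' => differ
  Position 2: 'd' vs 'b' => differ
  Position 3: 'b' vs 'b' => same
  Position 4: 'c' vs 'c' => same
  Position 5: 'd' vs 'd' => same
  Position 6: 'a' vs 'b' => differ
Total differences (Hamming distance): 4

4


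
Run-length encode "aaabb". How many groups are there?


Input: aaabb
Scanning for consecutive runs:
  Group 1: 'a' x 3 (positions 0-2)
  Group 2: 'b' x 2 (positions 3-4)
Total groups: 2

2


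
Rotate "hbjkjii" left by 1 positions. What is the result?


Input: "hbjkjii", rotate left by 1
First 1 characters: "h"
Remaining characters: "bjkjii"
Concatenate remaining + first: "bjkjii" + "h" = "bjkjiih"

bjkjiih


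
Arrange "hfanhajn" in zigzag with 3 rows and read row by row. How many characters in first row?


Zigzag "hfanhajn" into 3 rows:
Placing characters:
  'h' => row 0
  'f' => row 1
  'a' => row 2
  'n' => row 1
  'h' => row 0
  'a' => row 1
  'j' => row 2
  'n' => row 1
Rows:
  Row 0: "hh"
  Row 1: "fnan"
  Row 2: "aj"
First row length: 2

2


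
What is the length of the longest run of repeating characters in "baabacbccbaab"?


Input: "baabacbccbaab"
Scanning for longest run:
  Position 1 ('a'): new char, reset run to 1
  Position 2 ('a'): continues run of 'a', length=2
  Position 3 ('b'): new char, reset run to 1
  Position 4 ('a'): new char, reset run to 1
  Position 5 ('c'): new char, reset run to 1
  Position 6 ('b'): new char, reset run to 1
  Position 7 ('c'): new char, reset run to 1
  Position 8 ('c'): continues run of 'c', length=2
  Position 9 ('b'): new char, reset run to 1
  Position 10 ('a'): new char, reset run to 1
  Position 11 ('a'): continues run of 'a', length=2
  Position 12 ('b'): new char, reset run to 1
Longest run: 'a' with length 2

2


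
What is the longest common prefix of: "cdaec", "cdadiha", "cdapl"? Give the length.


Words: cdaec, cdadiha, cdapl
  Position 0: all 'c' => match
  Position 1: all 'd' => match
  Position 2: all 'a' => match
  Position 3: ('e', 'd', 'p') => mismatch, stop
LCP = "cda" (length 3)

3


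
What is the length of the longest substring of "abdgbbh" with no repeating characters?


Input: "abdgbbh"
Sliding window (track last position of each char):
  Position 0 ('a'): window [0,0] length 1 -- new best
  Position 1 ('b'): window [0,1] length 2 -- new best
  Position 2 ('d'): window [0,2] length 3 -- new best
  Position 3 ('g'): window [0,3] length 4 -- new best
  Position 4 ('b'): repeat (last at 1), move window start to 2
  Position 4 ('b'): window [2,4] length 3
  Position 5 ('b'): repeat (last at 4), move window start to 5
  Position 5 ('b'): window [5,5] length 1
  Position 6 ('h'): window [5,6] length 2
Longest substring with no repeats: "abdg" with length 4

4


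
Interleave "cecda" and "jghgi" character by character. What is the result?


Interleaving "cecda" and "jghgi":
  Position 0: 'c' from first, 'j' from second => "cj"
  Position 1: 'e' from first, 'g' from second => "eg"
  Position 2: 'c' from first, 'h' from second => "ch"
  Position 3: 'd' from first, 'g' from second => "dg"
  Position 4: 'a' from first, 'i' from second => "ai"
Result: cjegchdgai

cjegchdgai


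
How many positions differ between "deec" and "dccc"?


Comparing "deec" and "dccc" position by position:
  Position 0: 'd' vs 'd' => same
  Position 1: 'e' vs 'c' => DIFFER
  Position 2: 'e' vs 'c' => DIFFER
  Position 3: 'c' vs 'c' => same
Positions that differ: 2

2


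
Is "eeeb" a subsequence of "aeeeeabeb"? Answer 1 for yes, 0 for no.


Check if "eeeb" is a subsequence of "aeeeeabeb"
Greedy scan:
  Position 0 ('a'): no match needed
  Position 1 ('e'): matches sub[0] = 'e'
  Position 2 ('e'): matches sub[1] = 'e'
  Position 3 ('e'): matches sub[2] = 'e'
  Position 4 ('e'): no match needed
  Position 5 ('a'): no match needed
  Position 6 ('b'): matches sub[3] = 'b'
  Position 7 ('e'): no match needed
  Position 8 ('b'): no match needed
All 4 characters matched => is a subsequence

1


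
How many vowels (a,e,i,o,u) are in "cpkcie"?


Input: cpkcie
Checking each character:
  'c' at position 0: consonant
  'p' at position 1: consonant
  'k' at position 2: consonant
  'c' at position 3: consonant
  'i' at position 4: vowel (running total: 1)
  'e' at position 5: vowel (running total: 2)
Total vowels: 2

2


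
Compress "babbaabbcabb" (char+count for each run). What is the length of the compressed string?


Input: babbaabbcabb
Runs:
  'b' x 1 => "b1"
  'a' x 1 => "a1"
  'b' x 2 => "b2"
  'a' x 2 => "a2"
  'b' x 2 => "b2"
  'c' x 1 => "c1"
  'a' x 1 => "a1"
  'b' x 2 => "b2"
Compressed: "b1a1b2a2b2c1a1b2"
Compressed length: 16

16
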